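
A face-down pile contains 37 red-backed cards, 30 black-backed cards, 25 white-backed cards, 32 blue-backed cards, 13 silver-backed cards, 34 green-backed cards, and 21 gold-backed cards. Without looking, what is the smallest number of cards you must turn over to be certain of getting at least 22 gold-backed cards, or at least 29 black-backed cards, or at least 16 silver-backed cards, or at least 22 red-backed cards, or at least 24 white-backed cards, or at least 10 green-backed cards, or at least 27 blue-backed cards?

The worst case stops just short of every target: 21 red-backed, 28 black-backed, 23 white-backed, 26 blue-backed, all 13 silver-backed, 9 green-backed, 21 gold-backed — 21 + 28 + 23 + 26 + 13 + 9 + 21 = 141 cards.
One more card must push some back color to its target, so 141 + 1 = 142.

142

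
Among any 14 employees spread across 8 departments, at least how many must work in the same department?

The 14 employees fall into 8 departments.
If each of the 8 departments held at most 1, the total would be at most 8 × 1 = 8 < 14, a contradiction.
So at least one holds ⌈14/8⌉ = 2.

2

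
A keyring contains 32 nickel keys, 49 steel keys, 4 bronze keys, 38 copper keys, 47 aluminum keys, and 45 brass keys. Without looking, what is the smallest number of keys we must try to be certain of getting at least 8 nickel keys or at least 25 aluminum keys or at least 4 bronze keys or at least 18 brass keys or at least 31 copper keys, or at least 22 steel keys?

103

The worst case stops just short of every target: 7 nickel, 21 steel, 3 bronze, 30 copper, 24 aluminum, 17 brass — 7 + 21 + 3 + 30 + 24 + 17 = 102 keys.
One more key must push some type to its target, so 102 + 1 = 103.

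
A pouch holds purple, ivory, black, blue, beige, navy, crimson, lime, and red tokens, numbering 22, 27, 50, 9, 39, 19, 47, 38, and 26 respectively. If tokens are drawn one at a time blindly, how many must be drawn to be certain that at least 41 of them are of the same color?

261

In the worst case we take at most 40 of each color, but all 22 purple, all 27 ivory, all 9 blue, all 39 beige, all 19 navy, all 38 lime, and all 26 red (fewer than 40), giving 22 + 27 + 40 + 9 + 39 + 19 + 40 + 38 + 26 = 260.
One more token then forces some color to 41, so 260 + 1 = 261.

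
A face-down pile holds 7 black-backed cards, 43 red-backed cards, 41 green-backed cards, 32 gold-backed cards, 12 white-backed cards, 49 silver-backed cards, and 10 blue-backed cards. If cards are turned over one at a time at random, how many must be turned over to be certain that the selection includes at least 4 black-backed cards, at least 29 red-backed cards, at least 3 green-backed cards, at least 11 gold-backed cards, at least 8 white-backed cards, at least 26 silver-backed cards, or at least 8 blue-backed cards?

83

Each of the 7 back colors has its own threshold; avoid all of them simultaneously.
The worst case stops just short of every target: 3 black-backed, 28 red-backed, 2 green-backed, 10 gold-backed, 7 white-backed, 25 silver-backed, 7 blue-backed — 3 + 28 + 2 + 10 + 7 + 25 + 7 = 82 cards.
One more card must push some back color to its target, so 82 + 1 = 83.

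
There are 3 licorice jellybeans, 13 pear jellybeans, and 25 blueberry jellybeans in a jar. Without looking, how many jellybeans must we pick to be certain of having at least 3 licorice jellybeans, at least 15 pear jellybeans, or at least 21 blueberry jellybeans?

Each of the 3 flavors has its own threshold; avoid all of them simultaneously.
The worst case stops just short of every target: 2 licorice, all 13 pear, 20 blueberry — 2 + 13 + 20 = 35 jellybeans.
One more jellybean must push some flavor to its target, so 35 + 1 = 36.

36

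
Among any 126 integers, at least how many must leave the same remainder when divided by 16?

8

If each of the 16 residue classes modulo 16 held at most 7, the total would be at most 16 × 7 = 112 < 126, a contradiction.
So at least one holds ⌈126/16⌉ = 8.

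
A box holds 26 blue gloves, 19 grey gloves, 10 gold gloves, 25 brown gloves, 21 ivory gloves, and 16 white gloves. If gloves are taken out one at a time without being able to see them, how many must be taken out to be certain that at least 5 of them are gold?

112

To avoid gold gloves as long as possible, exhaust the other 5 colors first.
The worst case draws every non-gold glove first: 26 + 19 + 25 + 21 + 16 = 107.
The next 5 draws are then forced to be gold, giving 107 + 5 = 112.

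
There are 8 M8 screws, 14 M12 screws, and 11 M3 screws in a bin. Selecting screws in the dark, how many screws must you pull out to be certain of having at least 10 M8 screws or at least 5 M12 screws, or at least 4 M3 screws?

The worst case stops just short of every target: all 8 M8, 4 M12, 3 M3 — 8 + 4 + 3 = 15 screws.
One more screw must push some size to its target, so 15 + 1 = 16.

16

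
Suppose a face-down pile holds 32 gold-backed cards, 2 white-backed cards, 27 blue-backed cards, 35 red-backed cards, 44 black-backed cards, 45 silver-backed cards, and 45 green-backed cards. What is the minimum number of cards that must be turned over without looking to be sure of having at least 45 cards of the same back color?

229

Treat the 7 back colors as pigeonholes.
In the worst case we take at most 44 of each back color, but all 32 gold-backed, all 2 white-backed, all 27 blue-backed, and all 35 red-backed (fewer than 44), giving 32 + 2 + 27 + 35 + 44 + 44 + 44 = 228.
One more card then forces some back color to 45, so 228 + 1 = 229.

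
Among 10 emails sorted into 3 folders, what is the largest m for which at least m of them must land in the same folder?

The 10 emails fall into 3 folders.
If each of the 3 folders held at most 3, the total would be at most 3 × 3 = 9 < 10, a contradiction.
So at least one holds ⌈10/3⌉ = 4.

4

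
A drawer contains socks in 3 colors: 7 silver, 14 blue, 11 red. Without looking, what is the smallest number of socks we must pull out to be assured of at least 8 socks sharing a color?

22

The worst case takes 7 socks of each color without reaching 8 of any: 3 × 7 = 21.
The next sock must bring some color to 8, so 21 + 1 = 22.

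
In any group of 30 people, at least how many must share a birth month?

If each of the 12 months of the year held at most 2, the total would be at most 12 × 2 = 24 < 30, a contradiction.
So at least one holds ⌈30/12⌉ = 3.

3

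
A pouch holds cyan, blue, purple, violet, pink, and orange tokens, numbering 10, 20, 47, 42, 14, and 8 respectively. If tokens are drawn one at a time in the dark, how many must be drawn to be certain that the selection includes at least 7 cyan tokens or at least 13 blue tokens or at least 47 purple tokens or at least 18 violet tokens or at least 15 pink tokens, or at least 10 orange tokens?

The worst case stops just short of every target: 6 cyan, 12 blue, 46 purple, 17 violet, 14 pink, all 8 orange — 6 + 12 + 46 + 17 + 14 + 8 = 103 tokens.
One more token must push some color to its target, so 103 + 1 = 104.

104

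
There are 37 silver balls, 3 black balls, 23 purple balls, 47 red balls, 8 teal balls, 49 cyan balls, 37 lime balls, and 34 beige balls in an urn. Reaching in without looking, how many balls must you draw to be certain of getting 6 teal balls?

236

To avoid teal balls as long as possible, exhaust the other 7 colors first.
The worst case draws every non-teal ball first: 37 + 3 + 23 + 47 + 49 + 37 + 34 = 230.
The next 6 draws are then forced to be teal, giving 230 + 6 = 236.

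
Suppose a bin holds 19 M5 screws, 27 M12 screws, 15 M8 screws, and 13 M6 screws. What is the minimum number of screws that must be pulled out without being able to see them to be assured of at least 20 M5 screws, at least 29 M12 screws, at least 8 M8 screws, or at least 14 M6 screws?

The worst case stops just short of every target: 19 M5, all 27 M12, 7 M8, 13 M6 — 19 + 27 + 7 + 13 = 66 screws.
One more screw must push some size to its target, so 66 + 1 = 67.

67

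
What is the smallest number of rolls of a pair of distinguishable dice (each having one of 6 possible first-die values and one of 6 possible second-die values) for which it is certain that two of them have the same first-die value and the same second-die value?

37

There are 6 × 6 = 36 (first-die value, second-die value) combinations acting as pigeonholes.
With 36 rolls of a pair of distinguishable dice we could place one in each, avoiding any repeat.
One more forces some (first-die value, second-die value) pair to hold 2, so 36 + 1 = 37.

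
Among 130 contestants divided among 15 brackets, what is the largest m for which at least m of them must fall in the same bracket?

If each of the 15 brackets held at most 8, the total would be at most 15 × 8 = 120 < 130, a contradiction.
So at least one holds ⌈130/15⌉ = 9.

9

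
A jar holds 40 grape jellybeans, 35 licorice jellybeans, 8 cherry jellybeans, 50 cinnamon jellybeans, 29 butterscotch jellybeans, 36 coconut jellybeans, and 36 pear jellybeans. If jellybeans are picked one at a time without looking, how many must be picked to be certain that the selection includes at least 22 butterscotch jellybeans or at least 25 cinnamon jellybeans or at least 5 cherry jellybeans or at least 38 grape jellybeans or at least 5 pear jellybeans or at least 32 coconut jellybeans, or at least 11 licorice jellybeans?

132

Each of the 7 flavors has its own threshold; avoid all of them simultaneously.
The worst case stops just short of every target: 37 grape, 10 licorice, 4 cherry, 24 cinnamon, 21 butterscotch, 31 coconut, 4 pear — 37 + 10 + 4 + 24 + 21 + 31 + 4 = 131 jellybeans.
One more jellybean must push some flavor to its target, so 131 + 1 = 132.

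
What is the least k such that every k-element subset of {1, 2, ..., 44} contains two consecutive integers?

23

Partition {1, …, 44} into 22 pairs: {1,2}, {3,4}, …, {43,44}.
Choosing 22 integers — say the 22 even numbers 2, 4, …, 44 — takes one from each pair and avoids the property.
Choosing 23 forces two into the same pair by pigeonhole, and those are consecutive. So 23.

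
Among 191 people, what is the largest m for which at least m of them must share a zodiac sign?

16

If each of the 12 zodiac signs held at most 15, the total would be at most 12 × 15 = 180 < 191, a contradiction.
So at least one holds ⌈191/12⌉ = 16.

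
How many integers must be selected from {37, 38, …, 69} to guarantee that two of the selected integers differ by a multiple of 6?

Use the pigeonhole principle on residue classes: group the integers by remainder mod 6; there are 6 residue classes, each nonempty in this range.
Choosing one from each class (6 integers) avoids any shared remainder.
One more choice must repeat a class, so two differ by a multiple of 6. Hence 6 + 1 = 7.

7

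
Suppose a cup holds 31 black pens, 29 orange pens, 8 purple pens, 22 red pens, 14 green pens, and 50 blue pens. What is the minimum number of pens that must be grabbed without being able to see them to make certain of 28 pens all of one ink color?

126

In the worst case we take at most 27 of each ink color, but all 8 purple, all 22 red, and all 14 green (fewer than 27), giving 27 + 27 + 8 + 22 + 14 + 27 = 125.
One more pen then forces some ink color to 28, so 125 + 1 = 126.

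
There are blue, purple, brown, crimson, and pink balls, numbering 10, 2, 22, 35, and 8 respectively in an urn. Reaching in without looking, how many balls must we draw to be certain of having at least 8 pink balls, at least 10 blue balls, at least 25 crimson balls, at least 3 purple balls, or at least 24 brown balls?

The worst case stops just short of every target: 9 blue, 2 purple, all 22 brown, 24 crimson, 7 pink — 9 + 2 + 22 + 24 + 7 = 64 balls.
One more ball must push some color to its target, so 64 + 1 = 65.

65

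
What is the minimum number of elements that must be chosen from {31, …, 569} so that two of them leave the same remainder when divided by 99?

Group the integers by remainder mod 99; there are 99 residue classes, each nonempty in this range.
Choosing one from each class (99 integers) avoids any shared remainder.
One more choice must repeat a class, so two differ by a multiple of 99. Hence 99 + 1 = 100.

100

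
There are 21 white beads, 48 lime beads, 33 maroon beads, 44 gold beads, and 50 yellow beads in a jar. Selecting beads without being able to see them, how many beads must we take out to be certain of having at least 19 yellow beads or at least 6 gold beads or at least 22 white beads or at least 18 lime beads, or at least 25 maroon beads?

86

Each of the 5 colors has its own threshold; avoid all of them simultaneously.
The worst case stops just short of every target: 21 white, 17 lime, 24 maroon, 5 gold, 18 yellow — 21 + 17 + 24 + 5 + 18 = 85 beads.
One more bead must push some color to its target, so 85 + 1 = 86.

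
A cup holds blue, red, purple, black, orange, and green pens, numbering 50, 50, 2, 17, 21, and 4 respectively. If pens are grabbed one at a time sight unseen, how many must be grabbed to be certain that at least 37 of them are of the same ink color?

117

Treat the 6 ink colors as pigeonholes.
In the worst case we take at most 36 of each ink color, but all 2 purple, all 17 black, all 21 orange, and all 4 green (fewer than 36), giving 36 + 36 + 2 + 17 + 21 + 4 = 116.
One more pen then forces some ink color to 37, so 116 + 1 = 117.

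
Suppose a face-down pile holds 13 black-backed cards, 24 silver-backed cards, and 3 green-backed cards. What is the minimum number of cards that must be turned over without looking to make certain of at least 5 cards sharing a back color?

In the worst case we take at most 4 of each back color, but all 3 green-backed (fewer than 4), giving 4 + 4 + 3 = 11.
One more card then forces some back color to 5, so 11 + 1 = 12.

12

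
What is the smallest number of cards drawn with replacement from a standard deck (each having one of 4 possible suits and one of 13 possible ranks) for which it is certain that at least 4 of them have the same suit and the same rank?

157

There are 4 × 13 = 52 (suit, rank) combinations acting as pigeonholes.
With 52 × 3 = 156 cards drawn with replacement from a standard deck we could place exactly 3 in each, with no (suit, rank) pair reaching 4.
One more forces some (suit, rank) pair to hold 4, so 156 + 1 = 157.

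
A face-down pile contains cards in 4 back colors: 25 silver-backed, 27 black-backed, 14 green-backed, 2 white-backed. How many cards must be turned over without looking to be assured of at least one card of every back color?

The hardest back color to obtain is white-backed: we could draw every other card first — 68 − 2 = 66 cards — without a single white-backed one.
The next draw must be white-backed, so 66 + 1 = 67.

67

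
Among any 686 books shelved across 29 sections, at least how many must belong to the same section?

24

The 686 books fall into 29 sections.
If each of the 29 sections held at most 23, the total would be at most 29 × 23 = 667 < 686, a contradiction.
So at least one holds ⌈686/29⌉ = 24.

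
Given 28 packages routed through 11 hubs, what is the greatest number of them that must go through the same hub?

3

The 28 packages fall into 11 hubs.
If each of the 11 hubs held at most 2, the total would be at most 11 × 2 = 22 < 28, a contradiction.
So at least one holds ⌈28/11⌉ = 3.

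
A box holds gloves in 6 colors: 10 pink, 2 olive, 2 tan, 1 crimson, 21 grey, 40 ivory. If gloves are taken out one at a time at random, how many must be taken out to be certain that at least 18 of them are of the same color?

50

In the worst case we take at most 17 of each color, but all 10 pink, all 2 olive, all 2 tan, and all 1 crimson (fewer than 17), giving 10 + 2 + 2 + 1 + 17 + 17 = 49.
One more glove then forces some color to 18, so 49 + 1 = 50.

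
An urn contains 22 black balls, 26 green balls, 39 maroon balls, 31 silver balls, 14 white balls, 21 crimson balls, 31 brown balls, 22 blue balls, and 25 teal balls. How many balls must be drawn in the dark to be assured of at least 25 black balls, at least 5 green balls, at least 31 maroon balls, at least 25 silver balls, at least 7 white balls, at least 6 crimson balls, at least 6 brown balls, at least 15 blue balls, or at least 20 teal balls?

130

The worst case stops just short of every target: all 22 black, 4 green, 30 maroon, 24 silver, 6 white, 5 crimson, 5 brown, 14 blue, 19 teal — 22 + 4 + 30 + 24 + 6 + 5 + 5 + 14 + 19 = 129 balls.
One more ball must push some color to its target, so 129 + 1 = 130.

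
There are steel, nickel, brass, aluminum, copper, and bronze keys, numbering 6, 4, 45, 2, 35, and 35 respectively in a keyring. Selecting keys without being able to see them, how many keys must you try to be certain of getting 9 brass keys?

91

To avoid brass keys as long as possible, exhaust the other 5 types first.
The worst case draws every non-brass key first: 6 + 4 + 2 + 35 + 35 = 82.
The next 9 draws are then forced to be brass, giving 82 + 9 = 91.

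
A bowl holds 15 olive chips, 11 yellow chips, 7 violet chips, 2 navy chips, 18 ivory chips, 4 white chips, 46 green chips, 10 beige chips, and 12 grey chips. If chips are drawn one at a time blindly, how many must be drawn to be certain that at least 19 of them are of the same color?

Treat the 9 colors as pigeonholes.
In the worst case we take at most 18 of each color, but all 15 olive, all 11 yellow, all 7 violet, all 2 navy, all 4 white, all 10 beige, and all 12 grey (fewer than 18), giving 15 + 11 + 7 + 2 + 18 + 4 + 18 + 10 + 12 = 97.
One more chip then forces some color to 19, so 97 + 1 = 98.

98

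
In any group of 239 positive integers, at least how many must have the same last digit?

24

There are 10 possible last digits, which serve as the pigeonholes.
If each of the 10 possible last digits held at most 23, the total would be at most 10 × 23 = 230 < 239, a contradiction.
So at least one holds ⌈239/10⌉ = 24.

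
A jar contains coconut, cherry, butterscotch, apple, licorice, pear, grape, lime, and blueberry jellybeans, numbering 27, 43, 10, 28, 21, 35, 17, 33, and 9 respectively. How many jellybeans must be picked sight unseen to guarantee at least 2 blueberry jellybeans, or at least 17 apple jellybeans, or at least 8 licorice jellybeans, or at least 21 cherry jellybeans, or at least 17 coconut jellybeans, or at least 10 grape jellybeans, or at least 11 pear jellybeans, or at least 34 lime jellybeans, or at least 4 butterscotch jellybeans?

116

The worst case stops just short of every target: 16 coconut, 20 cherry, 3 butterscotch, 16 apple, 7 licorice, 10 pear, 9 grape, 33 lime, 1 blueberry — 16 + 20 + 3 + 16 + 7 + 10 + 9 + 33 + 1 = 115 jellybeans.
One more jellybean must push some flavor to its target, so 115 + 1 = 116.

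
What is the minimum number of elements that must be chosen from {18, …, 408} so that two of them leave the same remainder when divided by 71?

Group the integers by remainder mod 71; there are 71 residue classes, each nonempty in this range.
Choosing one from each class (71 integers) avoids any shared remainder.
One more choice must repeat a class, so two differ by a multiple of 71. Hence 71 + 1 = 72.

72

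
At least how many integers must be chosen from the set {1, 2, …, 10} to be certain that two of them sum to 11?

Partition {1, …, 10} into 5 pairs: {1,10}, {2,9}, …, {5,6}.
Choosing 5 integers — say the integers 1 through 5 — takes one from each pair and avoids the property.
Choosing 6 forces two into the same pair by pigeonhole, and those sum to 11. So 6.

6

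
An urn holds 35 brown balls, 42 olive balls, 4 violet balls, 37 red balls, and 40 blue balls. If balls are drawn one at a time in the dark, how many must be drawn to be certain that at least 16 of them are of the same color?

Treat the 5 colors as pigeonholes.
In the worst case we take at most 15 of each color, but all 4 violet (fewer than 15), giving 15 + 15 + 4 + 15 + 15 = 64.
One more ball then forces some color to 16, so 64 + 1 = 65.

65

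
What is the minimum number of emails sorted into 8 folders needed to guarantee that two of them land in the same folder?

9

There are 8 folders acting as pigeonholes.
With 8 emails we could place one in each, avoiding any repeat.
One more forces some class to hold 2, so 8 + 1 = 9.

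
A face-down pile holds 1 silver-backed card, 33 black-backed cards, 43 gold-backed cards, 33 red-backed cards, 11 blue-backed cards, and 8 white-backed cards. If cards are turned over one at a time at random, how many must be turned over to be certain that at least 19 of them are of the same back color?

Treat the 6 back colors as pigeonholes.
In the worst case we take at most 18 of each back color, but all 1 silver-backed, all 11 blue-backed, and all 8 white-backed (fewer than 18), giving 1 + 18 + 18 + 18 + 11 + 8 = 74.
One more card then forces some back color to 19, so 74 + 1 = 75.

75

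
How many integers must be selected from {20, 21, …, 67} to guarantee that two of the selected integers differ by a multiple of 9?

10

Group the integers by remainder mod 9; there are 9 residue classes, each nonempty in this range.
Choosing one from each class (9 integers) avoids any shared remainder.
One more choice must repeat a class, so two differ by a multiple of 9. Hence 9 + 1 = 10.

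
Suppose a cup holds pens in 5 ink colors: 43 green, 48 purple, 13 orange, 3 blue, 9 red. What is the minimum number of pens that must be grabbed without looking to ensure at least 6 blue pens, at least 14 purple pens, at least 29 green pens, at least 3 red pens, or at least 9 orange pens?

55

The worst case stops just short of every target: 28 green, 13 purple, 8 orange, all 3 blue, 2 red — 28 + 13 + 8 + 3 + 2 = 54 pens.
One more pen must push some ink color to its target, so 54 + 1 = 55.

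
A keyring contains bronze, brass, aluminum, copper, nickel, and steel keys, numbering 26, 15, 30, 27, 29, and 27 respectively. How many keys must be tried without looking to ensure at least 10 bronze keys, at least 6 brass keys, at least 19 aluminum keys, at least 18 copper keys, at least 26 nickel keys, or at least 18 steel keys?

92

Each of the 6 types has its own threshold; avoid all of them simultaneously.
The worst case stops just short of every target: 9 bronze, 5 brass, 18 aluminum, 17 copper, 25 nickel, 17 steel — 9 + 5 + 18 + 17 + 25 + 17 = 91 keys.
One more key must push some type to its target, so 91 + 1 = 92.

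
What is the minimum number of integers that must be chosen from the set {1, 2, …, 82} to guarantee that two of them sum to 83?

42

Partition {1, …, 82} into 41 pairs: {1,82}, {2,81}, …, {41,42}.
Choosing 41 integers — say the integers 1 through 41 — takes one from each pair and avoids the property.
Choosing 42 forces two into the same pair by pigeonhole, and those sum to 83. So 42.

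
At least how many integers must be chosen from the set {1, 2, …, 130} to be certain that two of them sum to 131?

Partition {1, …, 130} into 65 pairs: {1,130}, {2,129}, …, {65,66}.
Choosing 65 integers — say the integers 1 through 65 — takes one from each pair and avoids the property.
Choosing 66 forces two into the same pair by pigeonhole, and those sum to 131. So 66.

66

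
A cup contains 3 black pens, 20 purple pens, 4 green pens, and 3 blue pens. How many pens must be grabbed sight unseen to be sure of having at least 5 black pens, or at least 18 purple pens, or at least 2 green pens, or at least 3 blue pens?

24

Each of the 4 ink colors has its own threshold; avoid all of them simultaneously.
The worst case stops just short of every target: all 3 black, 17 purple, 1 green, 2 blue — 3 + 17 + 1 + 2 = 23 pens.
One more pen must push some ink color to its target, so 23 + 1 = 24.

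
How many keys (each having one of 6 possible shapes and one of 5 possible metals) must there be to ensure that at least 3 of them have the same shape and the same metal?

61

There are 6 × 5 = 30 (shape, metal) combinations acting as pigeonholes.
With 30 × 2 = 60 keys we could place exactly 2 in each, with no (shape, metal) pair reaching 3.
One more forces some (shape, metal) pair to hold 3, so 60 + 1 = 61.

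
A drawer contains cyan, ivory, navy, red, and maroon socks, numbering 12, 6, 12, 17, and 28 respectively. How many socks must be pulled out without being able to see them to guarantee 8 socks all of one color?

Treat the 5 colors as pigeonholes.
In the worst case we take at most 7 of each color, but all 6 ivory (fewer than 7), giving 7 + 6 + 7 + 7 + 7 = 34.
One more sock then forces some color to 8, so 34 + 1 = 35.

35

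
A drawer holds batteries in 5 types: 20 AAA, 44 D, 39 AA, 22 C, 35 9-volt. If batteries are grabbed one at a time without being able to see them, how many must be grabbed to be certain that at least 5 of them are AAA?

To avoid AAA batteries as long as possible, exhaust the other 4 types first.
The worst case draws every non-AAA battery first: 44 + 39 + 22 + 35 = 140.
The next 5 draws are then forced to be AAA, giving 140 + 5 = 145.

145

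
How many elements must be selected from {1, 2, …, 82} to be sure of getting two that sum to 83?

42

Partition {1, …, 82} into 41 pairs: {1,82}, {2,81}, …, {41,42}.
Choosing 41 integers — say the integers 1 through 41 — takes one from each pair and avoids the property.
Choosing 42 forces two into the same pair by pigeonhole, and those sum to 83. So 42.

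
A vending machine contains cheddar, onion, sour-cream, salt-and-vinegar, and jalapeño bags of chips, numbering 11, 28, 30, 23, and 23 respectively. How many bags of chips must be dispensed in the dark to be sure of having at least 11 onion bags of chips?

To avoid onion bags of chips as long as possible, exhaust the other 4 flavors first.
The worst case draws every non-onion bag of chips first: 11 + 30 + 23 + 23 = 87.
The next 11 draws are then forced to be onion, giving 87 + 11 = 98.

98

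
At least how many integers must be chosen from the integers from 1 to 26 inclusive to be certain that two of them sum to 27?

14

Partition {1, …, 26} into 13 pairs: {1,26}, {2,25}, …, {13,14}.
Choosing 13 integers — say the integers 1 through 13 — takes one from each pair and avoids the property.
Choosing 14 forces two into the same pair by pigeonhole, and those sum to 27. So 14.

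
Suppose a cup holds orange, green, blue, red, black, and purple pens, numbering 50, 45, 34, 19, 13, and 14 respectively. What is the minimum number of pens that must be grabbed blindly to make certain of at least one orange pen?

126

The worst case draws every non-orange pen first: 45 + 34 + 19 + 13 + 14 = 125.
The next draw is then forced to be orange, giving 125 + 1 = 126.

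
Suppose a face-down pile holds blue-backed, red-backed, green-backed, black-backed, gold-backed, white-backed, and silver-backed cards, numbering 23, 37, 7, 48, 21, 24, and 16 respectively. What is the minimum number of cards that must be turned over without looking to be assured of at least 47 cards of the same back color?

In the worst case we take at most 46 of each back color, but all 23 blue-backed, all 37 red-backed, all 7 green-backed, all 21 gold-backed, all 24 white-backed, and all 16 silver-backed (fewer than 46), giving 23 + 37 + 7 + 46 + 21 + 24 + 16 = 174.
One more card then forces some back color to 47, so 174 + 1 = 175.

175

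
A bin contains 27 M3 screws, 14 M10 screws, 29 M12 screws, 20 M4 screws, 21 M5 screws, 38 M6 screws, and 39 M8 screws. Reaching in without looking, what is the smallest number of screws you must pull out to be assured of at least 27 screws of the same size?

160

In the worst case we take at most 26 of each size, but all 14 M10, all 20 M4, and all 21 M5 (fewer than 26), giving 26 + 14 + 26 + 20 + 21 + 26 + 26 = 159.
One more screw then forces some size to 27, so 159 + 1 = 160.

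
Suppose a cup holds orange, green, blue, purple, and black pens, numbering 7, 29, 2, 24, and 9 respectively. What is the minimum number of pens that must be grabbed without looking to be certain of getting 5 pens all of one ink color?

In the worst case we take at most 4 of each ink color, but all 2 blue (fewer than 4), giving 4 + 4 + 2 + 4 + 4 = 18.
One more pen then forces some ink color to 5, so 18 + 1 = 19.

19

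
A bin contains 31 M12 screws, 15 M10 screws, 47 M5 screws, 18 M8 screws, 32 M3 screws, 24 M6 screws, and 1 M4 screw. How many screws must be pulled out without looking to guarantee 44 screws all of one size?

In the worst case we take at most 43 of each size, but all 31 M12, all 15 M10, all 18 M8, all 32 M3, all 24 M6, and all 1 M4 (fewer than 43), giving 31 + 15 + 43 + 18 + 32 + 24 + 1 = 164.
One more screw then forces some size to 44, so 164 + 1 = 165.

165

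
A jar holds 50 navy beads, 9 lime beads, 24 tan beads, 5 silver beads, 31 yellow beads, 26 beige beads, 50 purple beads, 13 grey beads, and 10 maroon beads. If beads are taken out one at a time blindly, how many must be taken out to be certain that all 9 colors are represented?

214

The hardest color to obtain is silver: we could draw every other bead first — 218 − 5 = 213 beads — without a single silver one.
The next draw must be silver, so 213 + 1 = 214.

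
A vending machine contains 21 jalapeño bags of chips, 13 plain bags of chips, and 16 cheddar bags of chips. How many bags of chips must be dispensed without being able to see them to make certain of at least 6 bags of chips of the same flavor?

16

Treat the 3 flavors as pigeonholes.
The worst case takes 5 bags of chips of each flavor without reaching 6 of any: 3 × 5 = 15.
The next bag of chips must bring some flavor to 6, so 15 + 1 = 16.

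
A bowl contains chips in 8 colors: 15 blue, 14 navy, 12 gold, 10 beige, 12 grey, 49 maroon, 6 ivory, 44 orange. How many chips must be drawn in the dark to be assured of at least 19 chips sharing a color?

In the worst case we take at most 18 of each color, but all 15 blue, all 14 navy, all 12 gold, all 10 beige, all 12 grey, and all 6 ivory (fewer than 18), giving 15 + 14 + 12 + 10 + 12 + 18 + 6 + 18 = 105.
One more chip then forces some color to 19, so 105 + 1 = 106.

106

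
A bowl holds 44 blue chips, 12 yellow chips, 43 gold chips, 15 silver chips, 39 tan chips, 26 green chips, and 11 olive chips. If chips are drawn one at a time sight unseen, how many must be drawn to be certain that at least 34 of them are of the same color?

164

In the worst case we take at most 33 of each color, but all 12 yellow, all 15 silver, all 26 green, and all 11 olive (fewer than 33), giving 33 + 12 + 33 + 15 + 33 + 26 + 11 = 163.
One more chip then forces some color to 34, so 163 + 1 = 164.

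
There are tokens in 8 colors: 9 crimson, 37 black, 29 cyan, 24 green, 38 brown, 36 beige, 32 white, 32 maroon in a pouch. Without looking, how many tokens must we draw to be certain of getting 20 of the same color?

143

In the worst case we take at most 19 of each color, but all 9 crimson (fewer than 19), giving 9 + 19 + 19 + 19 + 19 + 19 + 19 + 19 = 142.
One more token then forces some color to 20, so 142 + 1 = 143.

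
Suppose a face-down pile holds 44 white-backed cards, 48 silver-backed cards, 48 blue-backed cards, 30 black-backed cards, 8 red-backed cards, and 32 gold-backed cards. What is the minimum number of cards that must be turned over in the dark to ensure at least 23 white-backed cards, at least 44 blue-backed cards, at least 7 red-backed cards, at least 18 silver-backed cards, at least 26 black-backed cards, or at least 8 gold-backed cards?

The worst case stops just short of every target: 22 white-backed, 17 silver-backed, 43 blue-backed, 25 black-backed, 6 red-backed, 7 gold-backed — 22 + 17 + 43 + 25 + 6 + 7 = 120 cards.
One more card must push some back color to its target, so 120 + 1 = 121.

121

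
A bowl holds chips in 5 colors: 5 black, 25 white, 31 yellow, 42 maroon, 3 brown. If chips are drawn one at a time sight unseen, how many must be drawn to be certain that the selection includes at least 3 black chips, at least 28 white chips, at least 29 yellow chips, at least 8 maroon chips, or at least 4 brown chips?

66

Each of the 5 colors has its own threshold; avoid all of them simultaneously.
The worst case stops just short of every target: 2 black, all 25 white, 28 yellow, 7 maroon, 3 brown — 2 + 25 + 28 + 7 + 3 = 65 chips.
One more chip must push some color to its target, so 65 + 1 = 66.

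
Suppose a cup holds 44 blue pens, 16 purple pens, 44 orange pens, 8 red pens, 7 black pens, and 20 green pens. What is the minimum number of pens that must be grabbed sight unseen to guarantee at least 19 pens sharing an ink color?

86

In the worst case we take at most 18 of each ink color, but all 16 purple, all 8 red, and all 7 black (fewer than 18), giving 18 + 16 + 18 + 8 + 7 + 18 = 85.
One more pen then forces some ink color to 19, so 85 + 1 = 86.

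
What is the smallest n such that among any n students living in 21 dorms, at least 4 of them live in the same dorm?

There are 21 dorms acting as pigeonholes.
With 21 × 3 = 63 students we could place exactly 3 in each, with no class reaching 4.
One more forces some class to hold 4, so 63 + 1 = 64.

64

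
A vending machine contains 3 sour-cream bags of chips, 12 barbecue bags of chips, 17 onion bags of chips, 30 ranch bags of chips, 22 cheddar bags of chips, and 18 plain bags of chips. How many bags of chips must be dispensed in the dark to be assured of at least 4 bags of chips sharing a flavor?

Treat the 6 flavors as pigeonholes.
The worst case takes 3 bags of chips of each flavor without reaching 4 of any: 6 × 3 = 18.
The next bag of chips must bring some flavor to 4, so 18 + 1 = 19.

19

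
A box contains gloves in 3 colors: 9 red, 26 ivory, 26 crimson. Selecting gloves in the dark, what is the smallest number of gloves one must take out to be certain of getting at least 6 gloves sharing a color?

Treat the 3 colors as pigeonholes.
The worst case takes 5 gloves of each color without reaching 6 of any: 3 × 5 = 15.
The next glove must bring some color to 6, so 15 + 1 = 16.

16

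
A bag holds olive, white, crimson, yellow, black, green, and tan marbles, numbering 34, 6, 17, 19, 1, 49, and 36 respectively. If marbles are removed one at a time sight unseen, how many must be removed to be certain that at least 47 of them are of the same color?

160

In the worst case we take at most 46 of each color, but all 34 olive, all 6 white, all 17 crimson, all 19 yellow, all 1 black, and all 36 tan (fewer than 46), giving 34 + 6 + 17 + 19 + 1 + 46 + 36 = 159.
One more marble then forces some color to 47, so 159 + 1 = 160.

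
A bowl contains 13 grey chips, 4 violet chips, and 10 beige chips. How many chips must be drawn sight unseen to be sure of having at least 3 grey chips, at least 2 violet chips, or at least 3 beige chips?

Each of the 3 colors has its own threshold; avoid all of them simultaneously.
The worst case stops just short of every target: 2 grey, 1 violet, 2 beige — 2 + 1 + 2 = 5 chips.
One more chip must push some color to its target, so 5 + 1 = 6.

6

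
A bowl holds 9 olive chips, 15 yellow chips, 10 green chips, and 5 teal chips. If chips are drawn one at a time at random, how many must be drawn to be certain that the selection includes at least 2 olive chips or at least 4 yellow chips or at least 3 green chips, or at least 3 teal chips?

Each of the 4 colors has its own threshold; avoid all of them simultaneously.
The worst case stops just short of every target: 1 olive, 3 yellow, 2 green, 2 teal — 1 + 3 + 2 + 2 = 8 chips.
One more chip must push some color to its target, so 8 + 1 = 9.

9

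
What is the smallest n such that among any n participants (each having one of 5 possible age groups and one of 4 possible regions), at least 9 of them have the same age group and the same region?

161

There are 5 × 4 = 20 (age group, region) combinations acting as pigeonholes.
With 20 × 8 = 160 participants we could place exactly 8 in each, with no (age group, region) pair reaching 9.
One more forces some (age group, region) pair to hold 9, so 160 + 1 = 161.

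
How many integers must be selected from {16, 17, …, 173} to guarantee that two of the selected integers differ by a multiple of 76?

77

Group the integers by remainder mod 76; there are 76 residue classes, each nonempty in this range.
Choosing one from each class (76 integers) avoids any shared remainder.
One more choice must repeat a class, so two differ by a multiple of 76. Hence 76 + 1 = 77.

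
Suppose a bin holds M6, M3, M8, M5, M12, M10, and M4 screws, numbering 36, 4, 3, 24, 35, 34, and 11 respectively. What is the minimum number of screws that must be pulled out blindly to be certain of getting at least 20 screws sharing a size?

95

In the worst case we take at most 19 of each size, but all 4 M3, all 3 M8, and all 11 M4 (fewer than 19), giving 19 + 4 + 3 + 19 + 19 + 19 + 11 = 94.
One more screw then forces some size to 20, so 94 + 1 = 95.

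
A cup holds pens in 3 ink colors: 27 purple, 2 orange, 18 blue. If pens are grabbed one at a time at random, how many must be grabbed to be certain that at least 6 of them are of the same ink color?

In the worst case we take at most 5 of each ink color, but all 2 orange (fewer than 5), giving 5 + 2 + 5 = 12.
One more pen then forces some ink color to 6, so 12 + 1 = 13.

13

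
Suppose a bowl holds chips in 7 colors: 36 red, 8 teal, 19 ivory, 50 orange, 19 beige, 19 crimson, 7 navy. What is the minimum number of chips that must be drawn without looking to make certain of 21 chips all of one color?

In the worst case we take at most 20 of each color, but all 8 teal, all 19 ivory, all 19 beige, all 19 crimson, and all 7 navy (fewer than 20), giving 20 + 8 + 19 + 20 + 19 + 19 + 7 = 112.
One more chip then forces some color to 21, so 112 + 1 = 113.

113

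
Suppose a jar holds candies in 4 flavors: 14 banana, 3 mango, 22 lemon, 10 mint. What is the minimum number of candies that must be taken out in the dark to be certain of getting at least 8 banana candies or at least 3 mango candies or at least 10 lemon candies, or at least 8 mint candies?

The worst case stops just short of every target: 7 banana, 2 mango, 9 lemon, 7 mint — 7 + 2 + 9 + 7 = 25 candies.
One more candy must push some flavor to its target, so 25 + 1 = 26.

26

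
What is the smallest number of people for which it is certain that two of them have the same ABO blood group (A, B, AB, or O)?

There are 4 ABO blood groups acting as pigeonholes.
With 4 people we could place one in each, avoiding any repeat.
One more forces some class to hold 2, so 4 + 1 = 5.

5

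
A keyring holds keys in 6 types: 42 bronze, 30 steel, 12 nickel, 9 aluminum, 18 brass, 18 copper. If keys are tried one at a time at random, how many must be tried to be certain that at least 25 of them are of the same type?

Treat the 6 types as pigeonholes.
In the worst case we take at most 24 of each type, but all 12 nickel, all 9 aluminum, all 18 brass, and all 18 copper (fewer than 24), giving 24 + 24 + 12 + 9 + 18 + 18 = 105.
One more key then forces some type to 25, so 105 + 1 = 106.

106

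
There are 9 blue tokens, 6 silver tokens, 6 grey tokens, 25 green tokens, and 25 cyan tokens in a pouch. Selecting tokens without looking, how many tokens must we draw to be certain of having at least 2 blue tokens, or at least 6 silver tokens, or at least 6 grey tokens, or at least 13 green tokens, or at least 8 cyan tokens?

Each of the 5 colors has its own threshold; avoid all of them simultaneously.
The worst case stops just short of every target: 1 blue, 5 silver, 5 grey, 12 green, 7 cyan — 1 + 5 + 5 + 12 + 7 = 30 tokens.
One more token must push some color to its target, so 30 + 1 = 31.

31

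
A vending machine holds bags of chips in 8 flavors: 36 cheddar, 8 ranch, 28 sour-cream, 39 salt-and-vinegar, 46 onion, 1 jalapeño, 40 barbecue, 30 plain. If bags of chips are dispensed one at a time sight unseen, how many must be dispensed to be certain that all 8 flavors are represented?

The hardest flavor to obtain is jalapeño: we could draw every other bag of chips first — 228 − 1 = 227 bags of chips — without a single jalapeño one.
The next draw must be jalapeño, so 227 + 1 = 228.

228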